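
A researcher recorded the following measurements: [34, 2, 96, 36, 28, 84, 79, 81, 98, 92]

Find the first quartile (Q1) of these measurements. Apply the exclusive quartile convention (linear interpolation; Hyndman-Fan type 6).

32.5

Step 1: Sort the data: [2, 28, 34, 36, 79, 81, 84, 92, 96, 98]
Step 2: n = 10
Step 3: Using the exclusive quartile method:
  Q1 = 32.5
  Q2 (median) = 80
  Q3 = 93
  IQR = Q3 - Q1 = 93 - 32.5 = 60.5
Step 4: Q1 = 32.5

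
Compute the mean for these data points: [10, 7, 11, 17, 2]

9.4

Step 1: Sum all values: 10 + 7 + 11 + 17 + 2 = 47
Step 2: Count the number of values: n = 5
Step 3: Mean = sum / n = 47 / 5 = 9.4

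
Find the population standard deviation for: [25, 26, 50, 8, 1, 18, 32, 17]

14.084

Step 1: Compute the mean: 22.125
Step 2: Sum of squared deviations from the mean: 1586.875
Step 3: Population variance = 1586.875 / 8 = 198.3594
Step 4: Standard deviation = sqrt(198.3594) = 14.084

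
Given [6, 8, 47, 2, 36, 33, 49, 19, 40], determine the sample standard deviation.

18.2346

Step 1: Compute the mean: 26.6667
Step 2: Sum of squared deviations from the mean: 2660
Step 3: Sample variance = 2660 / 8 = 332.5
Step 4: Standard deviation = sqrt(332.5) = 18.2346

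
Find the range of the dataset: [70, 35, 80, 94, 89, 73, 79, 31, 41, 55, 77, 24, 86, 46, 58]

70

Step 1: Identify the maximum value: max = 94
Step 2: Identify the minimum value: min = 24
Step 3: Range = max - min = 94 - 24 = 70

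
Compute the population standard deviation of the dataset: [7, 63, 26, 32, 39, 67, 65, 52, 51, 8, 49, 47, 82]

21.5911

Step 1: Compute the mean: 45.2308
Step 2: Sum of squared deviations from the mean: 6060.3077
Step 3: Population variance = 6060.3077 / 13 = 466.1775
Step 4: Standard deviation = sqrt(466.1775) = 21.5911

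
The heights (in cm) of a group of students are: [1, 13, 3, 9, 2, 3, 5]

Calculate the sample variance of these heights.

18.8095

Step 1: Compute the mean: (1 + 13 + 3 + 9 + 2 + 3 + 5) / 7 = 5.1429
Step 2: Compute squared deviations from the mean:
  (1 - 5.1429)^2 = 17.1633
  (13 - 5.1429)^2 = 61.7347
  (3 - 5.1429)^2 = 4.5918
  (9 - 5.1429)^2 = 14.8776
  (2 - 5.1429)^2 = 9.8776
  (3 - 5.1429)^2 = 4.5918
  (5 - 5.1429)^2 = 0.0204
Step 3: Sum of squared deviations = 112.8571
Step 4: Sample variance = 112.8571 / 6 = 18.8095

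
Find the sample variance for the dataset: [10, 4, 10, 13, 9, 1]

19.7667

Step 1: Compute the mean: (10 + 4 + 10 + 13 + 9 + 1) / 6 = 7.8333
Step 2: Compute squared deviations from the mean:
  (10 - 7.8333)^2 = 4.6944
  (4 - 7.8333)^2 = 14.6944
  (10 - 7.8333)^2 = 4.6944
  (13 - 7.8333)^2 = 26.6944
  (9 - 7.8333)^2 = 1.3611
  (1 - 7.8333)^2 = 46.6944
Step 3: Sum of squared deviations = 98.8333
Step 4: Sample variance = 98.8333 / 5 = 19.7667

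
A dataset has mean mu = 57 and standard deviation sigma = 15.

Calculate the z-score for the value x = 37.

-1.3333

Step 1: Recall the z-score formula: z = (x - mu) / sigma
Step 2: Substitute values: z = (37 - 57) / 15
Step 3: z = -20 / 15 = -1.3333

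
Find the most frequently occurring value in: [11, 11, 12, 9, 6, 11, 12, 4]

11

Step 1: Count the frequency of each value:
  4: appears 1 time(s)
  6: appears 1 time(s)
  9: appears 1 time(s)
  11: appears 3 time(s)
  12: appears 2 time(s)
Step 2: The value 11 appears most frequently (3 times).
Step 3: Mode = 11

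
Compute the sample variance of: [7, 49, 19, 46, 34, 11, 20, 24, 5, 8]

255.1222

Step 1: Compute the mean: (7 + 49 + 19 + 46 + 34 + 11 + 20 + 24 + 5 + 8) / 10 = 22.3
Step 2: Compute squared deviations from the mean:
  (7 - 22.3)^2 = 234.09
  (49 - 22.3)^2 = 712.89
  (19 - 22.3)^2 = 10.89
  (46 - 22.3)^2 = 561.69
  (34 - 22.3)^2 = 136.89
  (11 - 22.3)^2 = 127.69
  (20 - 22.3)^2 = 5.29
  (24 - 22.3)^2 = 2.89
  (5 - 22.3)^2 = 299.29
  (8 - 22.3)^2 = 204.49
Step 3: Sum of squared deviations = 2296.1
Step 4: Sample variance = 2296.1 / 9 = 255.1222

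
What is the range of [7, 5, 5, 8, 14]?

9

Step 1: Identify the maximum value: max = 14
Step 2: Identify the minimum value: min = 5
Step 3: Range = max - min = 14 - 5 = 9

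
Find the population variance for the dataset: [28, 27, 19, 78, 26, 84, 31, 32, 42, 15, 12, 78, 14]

609.1598

Step 1: Compute the mean: (28 + 27 + 19 + 78 + 26 + 84 + 31 + 32 + 42 + 15 + 12 + 78 + 14) / 13 = 37.3846
Step 2: Compute squared deviations from the mean:
  (28 - 37.3846)^2 = 88.071
  (27 - 37.3846)^2 = 107.8402
  (19 - 37.3846)^2 = 337.9941
  (78 - 37.3846)^2 = 1649.6095
  (26 - 37.3846)^2 = 129.6095
  (84 - 37.3846)^2 = 2172.9941
  (31 - 37.3846)^2 = 40.7633
  (32 - 37.3846)^2 = 28.9941
  (42 - 37.3846)^2 = 21.3018
  (15 - 37.3846)^2 = 501.071
  (12 - 37.3846)^2 = 644.3787
  (78 - 37.3846)^2 = 1649.6095
  (14 - 37.3846)^2 = 546.8402
Step 3: Sum of squared deviations = 7919.0769
Step 4: Population variance = 7919.0769 / 13 = 609.1598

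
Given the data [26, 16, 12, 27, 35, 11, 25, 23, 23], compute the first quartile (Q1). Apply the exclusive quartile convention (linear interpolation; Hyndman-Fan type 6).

14

Step 1: Sort the data: [11, 12, 16, 23, 23, 25, 26, 27, 35]
Step 2: n = 9
Step 3: Using the exclusive quartile method:
  Q1 = 14
  Q2 (median) = 23
  Q3 = 26.5
  IQR = Q3 - Q1 = 26.5 - 14 = 12.5
Step 4: Q1 = 14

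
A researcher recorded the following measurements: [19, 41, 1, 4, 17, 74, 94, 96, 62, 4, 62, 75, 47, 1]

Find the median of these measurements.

44

Step 1: Sort the data in ascending order: [1, 1, 4, 4, 17, 19, 41, 47, 62, 62, 74, 75, 94, 96]
Step 2: The number of values is n = 14.
Step 3: Since n is even, the median is the average of positions 7 and 8:
  Median = (41 + 47) / 2 = 44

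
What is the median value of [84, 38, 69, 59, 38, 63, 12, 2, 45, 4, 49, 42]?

43.5

Step 1: Sort the data in ascending order: [2, 4, 12, 38, 38, 42, 45, 49, 59, 63, 69, 84]
Step 2: The number of values is n = 12.
Step 3: Since n is even, the median is the average of positions 6 and 7:
  Median = (42 + 45) / 2 = 43.5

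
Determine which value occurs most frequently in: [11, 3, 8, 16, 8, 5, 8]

8

Step 1: Count the frequency of each value:
  3: appears 1 time(s)
  5: appears 1 time(s)
  8: appears 3 time(s)
  11: appears 1 time(s)
  16: appears 1 time(s)
Step 2: The value 8 appears most frequently (3 times).
Step 3: Mode = 8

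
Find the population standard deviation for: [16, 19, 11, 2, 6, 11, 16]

5.5769

Step 1: Compute the mean: 11.5714
Step 2: Sum of squared deviations from the mean: 217.7143
Step 3: Population variance = 217.7143 / 7 = 31.102
Step 4: Standard deviation = sqrt(31.102) = 5.5769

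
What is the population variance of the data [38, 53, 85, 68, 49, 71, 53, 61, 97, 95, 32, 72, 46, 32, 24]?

484.9067

Step 1: Compute the mean: (38 + 53 + 85 + 68 + 49 + 71 + 53 + 61 + 97 + 95 + 32 + 72 + 46 + 32 + 24) / 15 = 58.4
Step 2: Compute squared deviations from the mean:
  (38 - 58.4)^2 = 416.16
  (53 - 58.4)^2 = 29.16
  (85 - 58.4)^2 = 707.56
  (68 - 58.4)^2 = 92.16
  (49 - 58.4)^2 = 88.36
  (71 - 58.4)^2 = 158.76
  (53 - 58.4)^2 = 29.16
  (61 - 58.4)^2 = 6.76
  (97 - 58.4)^2 = 1489.96
  (95 - 58.4)^2 = 1339.56
  (32 - 58.4)^2 = 696.96
  (72 - 58.4)^2 = 184.96
  (46 - 58.4)^2 = 153.76
  (32 - 58.4)^2 = 696.96
  (24 - 58.4)^2 = 1183.36
Step 3: Sum of squared deviations = 7273.6
Step 4: Population variance = 7273.6 / 15 = 484.9067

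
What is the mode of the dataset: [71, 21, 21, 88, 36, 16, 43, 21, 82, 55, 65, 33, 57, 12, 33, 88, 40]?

21

Step 1: Count the frequency of each value:
  12: appears 1 time(s)
  16: appears 1 time(s)
  21: appears 3 time(s)
  33: appears 2 time(s)
  36: appears 1 time(s)
  40: appears 1 time(s)
  43: appears 1 time(s)
  55: appears 1 time(s)
  57: appears 1 time(s)
  65: appears 1 time(s)
  71: appears 1 time(s)
  82: appears 1 time(s)
  88: appears 2 time(s)
Step 2: The value 21 appears most frequently (3 times).
Step 3: Mode = 21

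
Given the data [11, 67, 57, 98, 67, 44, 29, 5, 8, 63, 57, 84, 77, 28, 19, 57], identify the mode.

57

Step 1: Count the frequency of each value:
  5: appears 1 time(s)
  8: appears 1 time(s)
  11: appears 1 time(s)
  19: appears 1 time(s)
  28: appears 1 time(s)
  29: appears 1 time(s)
  44: appears 1 time(s)
  57: appears 3 time(s)
  63: appears 1 time(s)
  67: appears 2 time(s)
  77: appears 1 time(s)
  84: appears 1 time(s)
  98: appears 1 time(s)
Step 2: The value 57 appears most frequently (3 times).
Step 3: Mode = 57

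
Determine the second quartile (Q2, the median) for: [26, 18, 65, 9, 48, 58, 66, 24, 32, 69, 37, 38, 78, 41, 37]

38

Step 1: Sort the data: [9, 18, 24, 26, 32, 37, 37, 38, 41, 48, 58, 65, 66, 69, 78]
Step 2: n = 15
Step 3: Q2 is the median. Since n is odd, it is the middle value at position 8: 38
Step 4: Q2 = 38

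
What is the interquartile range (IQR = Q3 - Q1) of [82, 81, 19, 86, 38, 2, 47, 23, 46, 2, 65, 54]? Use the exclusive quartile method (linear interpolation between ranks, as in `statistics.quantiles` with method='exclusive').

57

Step 1: Sort the data: [2, 2, 19, 23, 38, 46, 47, 54, 65, 81, 82, 86]
Step 2: n = 12
Step 3: Using the exclusive quartile method:
  Q1 = 20
  Q2 (median) = 46.5
  Q3 = 77
  IQR = Q3 - Q1 = 77 - 20 = 57
Step 4: IQR = 57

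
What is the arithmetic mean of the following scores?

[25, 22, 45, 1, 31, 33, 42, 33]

29

Step 1: Sum all values: 25 + 22 + 45 + 1 + 31 + 33 + 42 + 33 = 232
Step 2: Count the number of values: n = 8
Step 3: Mean = sum / n = 232 / 8 = 29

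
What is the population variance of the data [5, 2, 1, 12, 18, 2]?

39.2222

Step 1: Compute the mean: (5 + 2 + 1 + 12 + 18 + 2) / 6 = 6.6667
Step 2: Compute squared deviations from the mean:
  (5 - 6.6667)^2 = 2.7778
  (2 - 6.6667)^2 = 21.7778
  (1 - 6.6667)^2 = 32.1111
  (12 - 6.6667)^2 = 28.4444
  (18 - 6.6667)^2 = 128.4444
  (2 - 6.6667)^2 = 21.7778
Step 3: Sum of squared deviations = 235.3333
Step 4: Population variance = 235.3333 / 6 = 39.2222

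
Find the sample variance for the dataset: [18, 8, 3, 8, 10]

29.8

Step 1: Compute the mean: (18 + 8 + 3 + 8 + 10) / 5 = 9.4
Step 2: Compute squared deviations from the mean:
  (18 - 9.4)^2 = 73.96
  (8 - 9.4)^2 = 1.96
  (3 - 9.4)^2 = 40.96
  (8 - 9.4)^2 = 1.96
  (10 - 9.4)^2 = 0.36
Step 3: Sum of squared deviations = 119.2
Step 4: Sample variance = 119.2 / 4 = 29.8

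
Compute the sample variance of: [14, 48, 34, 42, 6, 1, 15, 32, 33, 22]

242.0111

Step 1: Compute the mean: (14 + 48 + 34 + 42 + 6 + 1 + 15 + 32 + 33 + 22) / 10 = 24.7
Step 2: Compute squared deviations from the mean:
  (14 - 24.7)^2 = 114.49
  (48 - 24.7)^2 = 542.89
  (34 - 24.7)^2 = 86.49
  (42 - 24.7)^2 = 299.29
  (6 - 24.7)^2 = 349.69
  (1 - 24.7)^2 = 561.69
  (15 - 24.7)^2 = 94.09
  (32 - 24.7)^2 = 53.29
  (33 - 24.7)^2 = 68.89
  (22 - 24.7)^2 = 7.29
Step 3: Sum of squared deviations = 2178.1
Step 4: Sample variance = 2178.1 / 9 = 242.0111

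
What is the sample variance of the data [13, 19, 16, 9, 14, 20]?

16.5667

Step 1: Compute the mean: (13 + 19 + 16 + 9 + 14 + 20) / 6 = 15.1667
Step 2: Compute squared deviations from the mean:
  (13 - 15.1667)^2 = 4.6944
  (19 - 15.1667)^2 = 14.6944
  (16 - 15.1667)^2 = 0.6944
  (9 - 15.1667)^2 = 38.0278
  (14 - 15.1667)^2 = 1.3611
  (20 - 15.1667)^2 = 23.3611
Step 3: Sum of squared deviations = 82.8333
Step 4: Sample variance = 82.8333 / 5 = 16.5667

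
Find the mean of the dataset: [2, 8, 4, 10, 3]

5.4

Step 1: Sum all values: 2 + 8 + 4 + 10 + 3 = 27
Step 2: Count the number of values: n = 5
Step 3: Mean = sum / n = 27 / 5 = 5.4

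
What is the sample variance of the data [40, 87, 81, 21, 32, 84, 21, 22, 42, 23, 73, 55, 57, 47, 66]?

574.0667

Step 1: Compute the mean: (40 + 87 + 81 + 21 + 32 + 84 + 21 + 22 + 42 + 23 + 73 + 55 + 57 + 47 + 66) / 15 = 50.0667
Step 2: Compute squared deviations from the mean:
  (40 - 50.0667)^2 = 101.3378
  (87 - 50.0667)^2 = 1364.0711
  (81 - 50.0667)^2 = 956.8711
  (21 - 50.0667)^2 = 844.8711
  (32 - 50.0667)^2 = 326.4044
  (84 - 50.0667)^2 = 1151.4711
  (21 - 50.0667)^2 = 844.8711
  (22 - 50.0667)^2 = 787.7378
  (42 - 50.0667)^2 = 65.0711
  (23 - 50.0667)^2 = 732.6044
  (73 - 50.0667)^2 = 525.9378
  (55 - 50.0667)^2 = 24.3378
  (57 - 50.0667)^2 = 48.0711
  (47 - 50.0667)^2 = 9.4044
  (66 - 50.0667)^2 = 253.8711
Step 3: Sum of squared deviations = 8036.9333
Step 4: Sample variance = 8036.9333 / 14 = 574.0667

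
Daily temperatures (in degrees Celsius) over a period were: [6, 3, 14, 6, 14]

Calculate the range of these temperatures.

11

Step 1: Identify the maximum value: max = 14
Step 2: Identify the minimum value: min = 3
Step 3: Range = max - min = 14 - 3 = 11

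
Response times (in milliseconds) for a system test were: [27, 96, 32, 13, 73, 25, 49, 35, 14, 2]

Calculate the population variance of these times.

752.24

Step 1: Compute the mean: (27 + 96 + 32 + 13 + 73 + 25 + 49 + 35 + 14 + 2) / 10 = 36.6
Step 2: Compute squared deviations from the mean:
  (27 - 36.6)^2 = 92.16
  (96 - 36.6)^2 = 3528.36
  (32 - 36.6)^2 = 21.16
  (13 - 36.6)^2 = 556.96
  (73 - 36.6)^2 = 1324.96
  (25 - 36.6)^2 = 134.56
  (49 - 36.6)^2 = 153.76
  (35 - 36.6)^2 = 2.56
  (14 - 36.6)^2 = 510.76
  (2 - 36.6)^2 = 1197.16
Step 3: Sum of squared deviations = 7522.4
Step 4: Population variance = 7522.4 / 10 = 752.24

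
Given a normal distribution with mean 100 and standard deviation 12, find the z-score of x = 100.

0

Step 1: Recall the z-score formula: z = (x - mu) / sigma
Step 2: Substitute values: z = (100 - 100) / 12
Step 3: z = 0 / 12 = 0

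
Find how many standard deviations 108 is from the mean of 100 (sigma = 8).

1

Step 1: Recall the z-score formula: z = (x - mu) / sigma
Step 2: Substitute values: z = (108 - 100) / 8
Step 3: z = 8 / 8 = 1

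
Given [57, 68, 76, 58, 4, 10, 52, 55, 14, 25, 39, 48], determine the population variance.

513.9722

Step 1: Compute the mean: (57 + 68 + 76 + 58 + 4 + 10 + 52 + 55 + 14 + 25 + 39 + 48) / 12 = 42.1667
Step 2: Compute squared deviations from the mean:
  (57 - 42.1667)^2 = 220.0278
  (68 - 42.1667)^2 = 667.3611
  (76 - 42.1667)^2 = 1144.6944
  (58 - 42.1667)^2 = 250.6944
  (4 - 42.1667)^2 = 1456.6944
  (10 - 42.1667)^2 = 1034.6944
  (52 - 42.1667)^2 = 96.6944
  (55 - 42.1667)^2 = 164.6944
  (14 - 42.1667)^2 = 793.3611
  (25 - 42.1667)^2 = 294.6944
  (39 - 42.1667)^2 = 10.0278
  (48 - 42.1667)^2 = 34.0278
Step 3: Sum of squared deviations = 6167.6667
Step 4: Population variance = 6167.6667 / 12 = 513.9722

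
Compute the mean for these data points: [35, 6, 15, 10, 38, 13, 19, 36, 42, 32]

24.6

Step 1: Sum all values: 35 + 6 + 15 + 10 + 38 + 13 + 19 + 36 + 42 + 32 = 246
Step 2: Count the number of values: n = 10
Step 3: Mean = sum / n = 246 / 10 = 24.6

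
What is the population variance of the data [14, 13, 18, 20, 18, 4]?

27.9167

Step 1: Compute the mean: (14 + 13 + 18 + 20 + 18 + 4) / 6 = 14.5
Step 2: Compute squared deviations from the mean:
  (14 - 14.5)^2 = 0.25
  (13 - 14.5)^2 = 2.25
  (18 - 14.5)^2 = 12.25
  (20 - 14.5)^2 = 30.25
  (18 - 14.5)^2 = 12.25
  (4 - 14.5)^2 = 110.25
Step 3: Sum of squared deviations = 167.5
Step 4: Population variance = 167.5 / 6 = 27.9167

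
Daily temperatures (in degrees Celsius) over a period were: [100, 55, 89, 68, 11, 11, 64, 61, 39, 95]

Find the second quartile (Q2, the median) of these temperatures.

62.5

Step 1: Sort the data: [11, 11, 39, 55, 61, 64, 68, 89, 95, 100]
Step 2: n = 10
Step 3: Q2 is the median. Since n is even, it is the average of the values at positions 5 and 6:
  Q2 = (61 + 64) / 2 = 62.5
Step 4: Q2 = 62.5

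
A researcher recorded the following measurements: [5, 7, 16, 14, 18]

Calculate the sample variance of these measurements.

32.5

Step 1: Compute the mean: (5 + 7 + 16 + 14 + 18) / 5 = 12
Step 2: Compute squared deviations from the mean:
  (5 - 12)^2 = 49
  (7 - 12)^2 = 25
  (16 - 12)^2 = 16
  (14 - 12)^2 = 4
  (18 - 12)^2 = 36
Step 3: Sum of squared deviations = 130
Step 4: Sample variance = 130 / 4 = 32.5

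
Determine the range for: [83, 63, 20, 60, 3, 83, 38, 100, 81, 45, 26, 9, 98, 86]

97

Step 1: Identify the maximum value: max = 100
Step 2: Identify the minimum value: min = 3
Step 3: Range = max - min = 100 - 3 = 97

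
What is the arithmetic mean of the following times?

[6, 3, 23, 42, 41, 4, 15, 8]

17.75

Step 1: Sum all values: 6 + 3 + 23 + 42 + 41 + 4 + 15 + 8 = 142
Step 2: Count the number of values: n = 8
Step 3: Mean = sum / n = 142 / 8 = 17.75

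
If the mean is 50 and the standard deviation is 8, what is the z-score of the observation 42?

-1

Step 1: Recall the z-score formula: z = (x - mu) / sigma
Step 2: Substitute values: z = (42 - 50) / 8
Step 3: z = -8 / 8 = -1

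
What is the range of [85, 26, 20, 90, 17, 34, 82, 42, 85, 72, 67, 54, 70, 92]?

75

Step 1: Identify the maximum value: max = 92
Step 2: Identify the minimum value: min = 17
Step 3: Range = max - min = 92 - 17 = 75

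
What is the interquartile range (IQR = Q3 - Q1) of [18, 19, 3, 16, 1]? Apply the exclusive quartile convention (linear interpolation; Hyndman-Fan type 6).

16.5

Step 1: Sort the data: [1, 3, 16, 18, 19]
Step 2: n = 5
Step 3: Using the exclusive quartile method:
  Q1 = 2
  Q2 (median) = 16
  Q3 = 18.5
  IQR = Q3 - Q1 = 18.5 - 2 = 16.5
Step 4: IQR = 16.5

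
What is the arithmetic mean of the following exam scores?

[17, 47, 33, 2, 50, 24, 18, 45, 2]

26.4444

Step 1: Sum all values: 17 + 47 + 33 + 2 + 50 + 24 + 18 + 45 + 2 = 238
Step 2: Count the number of values: n = 9
Step 3: Mean = sum / n = 238 / 9 = 26.4444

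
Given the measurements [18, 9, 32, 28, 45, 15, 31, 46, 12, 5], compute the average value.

24.1

Step 1: Sum all values: 18 + 9 + 32 + 28 + 45 + 15 + 31 + 46 + 12 + 5 = 241
Step 2: Count the number of values: n = 10
Step 3: Mean = sum / n = 241 / 10 = 24.1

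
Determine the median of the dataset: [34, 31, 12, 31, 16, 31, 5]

31

Step 1: Sort the data in ascending order: [5, 12, 16, 31, 31, 31, 34]
Step 2: The number of values is n = 7.
Step 3: Since n is odd, the median is the middle value at position 4: 31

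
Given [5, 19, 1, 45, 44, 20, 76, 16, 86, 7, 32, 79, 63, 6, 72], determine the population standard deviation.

29.3745

Step 1: Compute the mean: 38.0667
Step 2: Sum of squared deviations from the mean: 12942.9333
Step 3: Population variance = 12942.9333 / 15 = 862.8622
Step 4: Standard deviation = sqrt(862.8622) = 29.3745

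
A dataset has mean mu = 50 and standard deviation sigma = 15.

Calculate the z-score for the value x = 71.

1.4

Step 1: Recall the z-score formula: z = (x - mu) / sigma
Step 2: Substitute values: z = (71 - 50) / 15
Step 3: z = 21 / 15 = 1.4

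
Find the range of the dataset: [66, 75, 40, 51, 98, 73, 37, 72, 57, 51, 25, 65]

73

Step 1: Identify the maximum value: max = 98
Step 2: Identify the minimum value: min = 25
Step 3: Range = max - min = 98 - 25 = 73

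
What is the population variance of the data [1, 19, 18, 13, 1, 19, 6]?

58

Step 1: Compute the mean: (1 + 19 + 18 + 13 + 1 + 19 + 6) / 7 = 11
Step 2: Compute squared deviations from the mean:
  (1 - 11)^2 = 100
  (19 - 11)^2 = 64
  (18 - 11)^2 = 49
  (13 - 11)^2 = 4
  (1 - 11)^2 = 100
  (19 - 11)^2 = 64
  (6 - 11)^2 = 25
Step 3: Sum of squared deviations = 406
Step 4: Population variance = 406 / 7 = 58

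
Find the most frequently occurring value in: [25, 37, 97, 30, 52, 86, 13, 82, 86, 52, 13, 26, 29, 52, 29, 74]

52

Step 1: Count the frequency of each value:
  13: appears 2 time(s)
  25: appears 1 time(s)
  26: appears 1 time(s)
  29: appears 2 time(s)
  30: appears 1 time(s)
  37: appears 1 time(s)
  52: appears 3 time(s)
  74: appears 1 time(s)
  82: appears 1 time(s)
  86: appears 2 time(s)
  97: appears 1 time(s)
Step 2: The value 52 appears most frequently (3 times).
Step 3: Mode = 52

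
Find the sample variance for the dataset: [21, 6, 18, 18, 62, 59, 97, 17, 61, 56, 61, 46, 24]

707.1667

Step 1: Compute the mean: (21 + 6 + 18 + 18 + 62 + 59 + 97 + 17 + 61 + 56 + 61 + 46 + 24) / 13 = 42
Step 2: Compute squared deviations from the mean:
  (21 - 42)^2 = 441
  (6 - 42)^2 = 1296
  (18 - 42)^2 = 576
  (18 - 42)^2 = 576
  (62 - 42)^2 = 400
  (59 - 42)^2 = 289
  (97 - 42)^2 = 3025
  (17 - 42)^2 = 625
  (61 - 42)^2 = 361
  (56 - 42)^2 = 196
  (61 - 42)^2 = 361
  (46 - 42)^2 = 16
  (24 - 42)^2 = 324
Step 3: Sum of squared deviations = 8486
Step 4: Sample variance = 8486 / 12 = 707.1667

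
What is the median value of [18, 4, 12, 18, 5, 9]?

10.5

Step 1: Sort the data in ascending order: [4, 5, 9, 12, 18, 18]
Step 2: The number of values is n = 6.
Step 3: Since n is even, the median is the average of positions 3 and 4:
  Median = (9 + 12) / 2 = 10.5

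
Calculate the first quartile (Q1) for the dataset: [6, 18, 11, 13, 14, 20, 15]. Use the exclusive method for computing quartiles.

11

Step 1: Sort the data: [6, 11, 13, 14, 15, 18, 20]
Step 2: n = 7
Step 3: Using the exclusive quartile method:
  Q1 = 11
  Q2 (median) = 14
  Q3 = 18
  IQR = Q3 - Q1 = 18 - 11 = 7
Step 4: Q1 = 11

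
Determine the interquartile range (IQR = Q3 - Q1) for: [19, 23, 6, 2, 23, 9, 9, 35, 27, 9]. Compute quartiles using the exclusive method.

15.75

Step 1: Sort the data: [2, 6, 9, 9, 9, 19, 23, 23, 27, 35]
Step 2: n = 10
Step 3: Using the exclusive quartile method:
  Q1 = 8.25
  Q2 (median) = 14
  Q3 = 24
  IQR = Q3 - Q1 = 24 - 8.25 = 15.75
Step 4: IQR = 15.75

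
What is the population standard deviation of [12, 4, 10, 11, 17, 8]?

3.9441

Step 1: Compute the mean: 10.3333
Step 2: Sum of squared deviations from the mean: 93.3333
Step 3: Population variance = 93.3333 / 6 = 15.5556
Step 4: Standard deviation = sqrt(15.5556) = 3.9441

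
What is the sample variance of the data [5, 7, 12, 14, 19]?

31.3

Step 1: Compute the mean: (5 + 7 + 12 + 14 + 19) / 5 = 11.4
Step 2: Compute squared deviations from the mean:
  (5 - 11.4)^2 = 40.96
  (7 - 11.4)^2 = 19.36
  (12 - 11.4)^2 = 0.36
  (14 - 11.4)^2 = 6.76
  (19 - 11.4)^2 = 57.76
Step 3: Sum of squared deviations = 125.2
Step 4: Sample variance = 125.2 / 4 = 31.3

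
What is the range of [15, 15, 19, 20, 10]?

10

Step 1: Identify the maximum value: max = 20
Step 2: Identify the minimum value: min = 10
Step 3: Range = max - min = 20 - 10 = 10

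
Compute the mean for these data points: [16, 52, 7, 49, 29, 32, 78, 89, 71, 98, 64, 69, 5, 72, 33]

50.9333

Step 1: Sum all values: 16 + 52 + 7 + 49 + 29 + 32 + 78 + 89 + 71 + 98 + 64 + 69 + 5 + 72 + 33 = 764
Step 2: Count the number of values: n = 15
Step 3: Mean = sum / n = 764 / 15 = 50.9333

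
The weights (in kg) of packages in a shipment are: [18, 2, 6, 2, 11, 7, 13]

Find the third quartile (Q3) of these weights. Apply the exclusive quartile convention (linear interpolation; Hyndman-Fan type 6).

13

Step 1: Sort the data: [2, 2, 6, 7, 11, 13, 18]
Step 2: n = 7
Step 3: Using the exclusive quartile method:
  Q1 = 2
  Q2 (median) = 7
  Q3 = 13
  IQR = Q3 - Q1 = 13 - 2 = 11
Step 4: Q3 = 13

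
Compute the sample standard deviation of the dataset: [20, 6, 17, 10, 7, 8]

5.785

Step 1: Compute the mean: 11.3333
Step 2: Sum of squared deviations from the mean: 167.3333
Step 3: Sample variance = 167.3333 / 5 = 33.4667
Step 4: Standard deviation = sqrt(33.4667) = 5.785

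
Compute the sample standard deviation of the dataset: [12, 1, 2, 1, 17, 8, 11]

6.2944

Step 1: Compute the mean: 7.4286
Step 2: Sum of squared deviations from the mean: 237.7143
Step 3: Sample variance = 237.7143 / 6 = 39.619
Step 4: Standard deviation = sqrt(39.619) = 6.2944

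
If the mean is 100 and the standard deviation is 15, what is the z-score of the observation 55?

-3

Step 1: Recall the z-score formula: z = (x - mu) / sigma
Step 2: Substitute values: z = (55 - 100) / 15
Step 3: z = -45 / 15 = -3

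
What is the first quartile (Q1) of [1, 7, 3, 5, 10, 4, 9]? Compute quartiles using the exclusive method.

3

Step 1: Sort the data: [1, 3, 4, 5, 7, 9, 10]
Step 2: n = 7
Step 3: Using the exclusive quartile method:
  Q1 = 3
  Q2 (median) = 5
  Q3 = 9
  IQR = Q3 - Q1 = 9 - 3 = 6
Step 4: Q1 = 3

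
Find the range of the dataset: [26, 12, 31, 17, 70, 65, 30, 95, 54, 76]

83

Step 1: Identify the maximum value: max = 95
Step 2: Identify the minimum value: min = 12
Step 3: Range = max - min = 95 - 12 = 83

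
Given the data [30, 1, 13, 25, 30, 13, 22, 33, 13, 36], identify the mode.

13

Step 1: Count the frequency of each value:
  1: appears 1 time(s)
  13: appears 3 time(s)
  22: appears 1 time(s)
  25: appears 1 time(s)
  30: appears 2 time(s)
  33: appears 1 time(s)
  36: appears 1 time(s)
Step 2: The value 13 appears most frequently (3 times).
Step 3: Mode = 13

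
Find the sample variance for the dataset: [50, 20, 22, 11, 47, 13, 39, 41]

243.4107

Step 1: Compute the mean: (50 + 20 + 22 + 11 + 47 + 13 + 39 + 41) / 8 = 30.375
Step 2: Compute squared deviations from the mean:
  (50 - 30.375)^2 = 385.1406
  (20 - 30.375)^2 = 107.6406
  (22 - 30.375)^2 = 70.1406
  (11 - 30.375)^2 = 375.3906
  (47 - 30.375)^2 = 276.3906
  (13 - 30.375)^2 = 301.8906
  (39 - 30.375)^2 = 74.3906
  (41 - 30.375)^2 = 112.8906
Step 3: Sum of squared deviations = 1703.875
Step 4: Sample variance = 1703.875 / 7 = 243.4107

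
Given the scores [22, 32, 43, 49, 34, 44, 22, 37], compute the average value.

35.375

Step 1: Sum all values: 22 + 32 + 43 + 49 + 34 + 44 + 22 + 37 = 283
Step 2: Count the number of values: n = 8
Step 3: Mean = sum / n = 283 / 8 = 35.375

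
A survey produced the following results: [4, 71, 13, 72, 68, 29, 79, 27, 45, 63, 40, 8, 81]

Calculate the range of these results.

77

Step 1: Identify the maximum value: max = 81
Step 2: Identify the minimum value: min = 4
Step 3: Range = max - min = 81 - 4 = 77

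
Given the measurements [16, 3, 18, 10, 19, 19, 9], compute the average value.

13.4286

Step 1: Sum all values: 16 + 3 + 18 + 10 + 19 + 19 + 9 = 94
Step 2: Count the number of values: n = 7
Step 3: Mean = sum / n = 94 / 7 = 13.4286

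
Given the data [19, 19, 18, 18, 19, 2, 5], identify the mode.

19

Step 1: Count the frequency of each value:
  2: appears 1 time(s)
  5: appears 1 time(s)
  18: appears 2 time(s)
  19: appears 3 time(s)
Step 2: The value 19 appears most frequently (3 times).
Step 3: Mode = 19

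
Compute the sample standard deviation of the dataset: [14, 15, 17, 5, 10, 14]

4.3243

Step 1: Compute the mean: 12.5
Step 2: Sum of squared deviations from the mean: 93.5
Step 3: Sample variance = 93.5 / 5 = 18.7
Step 4: Standard deviation = sqrt(18.7) = 4.3243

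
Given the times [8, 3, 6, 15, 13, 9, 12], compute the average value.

9.4286

Step 1: Sum all values: 8 + 3 + 6 + 15 + 13 + 9 + 12 = 66
Step 2: Count the number of values: n = 7
Step 3: Mean = sum / n = 66 / 7 = 9.4286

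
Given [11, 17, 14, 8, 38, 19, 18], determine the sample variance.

94.4762

Step 1: Compute the mean: (11 + 17 + 14 + 8 + 38 + 19 + 18) / 7 = 17.8571
Step 2: Compute squared deviations from the mean:
  (11 - 17.8571)^2 = 47.0204
  (17 - 17.8571)^2 = 0.7347
  (14 - 17.8571)^2 = 14.8776
  (8 - 17.8571)^2 = 97.1633
  (38 - 17.8571)^2 = 405.7347
  (19 - 17.8571)^2 = 1.3061
  (18 - 17.8571)^2 = 0.0204
Step 3: Sum of squared deviations = 566.8571
Step 4: Sample variance = 566.8571 / 6 = 94.4762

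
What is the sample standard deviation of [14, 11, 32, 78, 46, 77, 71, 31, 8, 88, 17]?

30.3809

Step 1: Compute the mean: 43
Step 2: Sum of squared deviations from the mean: 9230
Step 3: Sample variance = 9230 / 10 = 923
Step 4: Standard deviation = sqrt(923) = 30.3809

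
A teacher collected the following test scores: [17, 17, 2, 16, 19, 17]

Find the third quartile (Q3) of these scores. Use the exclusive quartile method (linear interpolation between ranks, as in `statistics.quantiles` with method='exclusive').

17.5

Step 1: Sort the data: [2, 16, 17, 17, 17, 19]
Step 2: n = 6
Step 3: Using the exclusive quartile method:
  Q1 = 12.5
  Q2 (median) = 17
  Q3 = 17.5
  IQR = Q3 - Q1 = 17.5 - 12.5 = 5
Step 4: Q3 = 17.5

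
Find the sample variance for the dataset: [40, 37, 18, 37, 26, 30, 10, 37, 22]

106.5278

Step 1: Compute the mean: (40 + 37 + 18 + 37 + 26 + 30 + 10 + 37 + 22) / 9 = 28.5556
Step 2: Compute squared deviations from the mean:
  (40 - 28.5556)^2 = 130.9753
  (37 - 28.5556)^2 = 71.3086
  (18 - 28.5556)^2 = 111.4198
  (37 - 28.5556)^2 = 71.3086
  (26 - 28.5556)^2 = 6.5309
  (30 - 28.5556)^2 = 2.0864
  (10 - 28.5556)^2 = 344.3086
  (37 - 28.5556)^2 = 71.3086
  (22 - 28.5556)^2 = 42.9753
Step 3: Sum of squared deviations = 852.2222
Step 4: Sample variance = 852.2222 / 8 = 106.5278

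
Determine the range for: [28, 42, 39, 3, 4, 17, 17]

39

Step 1: Identify the maximum value: max = 42
Step 2: Identify the minimum value: min = 3
Step 3: Range = max - min = 42 - 3 = 39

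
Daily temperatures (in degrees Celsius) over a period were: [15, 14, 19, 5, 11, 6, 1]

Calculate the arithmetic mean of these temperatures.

10.1429

Step 1: Sum all values: 15 + 14 + 19 + 5 + 11 + 6 + 1 = 71
Step 2: Count the number of values: n = 7
Step 3: Mean = sum / n = 71 / 7 = 10.1429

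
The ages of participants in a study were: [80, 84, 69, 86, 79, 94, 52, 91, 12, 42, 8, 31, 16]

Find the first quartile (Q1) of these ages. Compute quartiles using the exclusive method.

23.5

Step 1: Sort the data: [8, 12, 16, 31, 42, 52, 69, 79, 80, 84, 86, 91, 94]
Step 2: n = 13
Step 3: Using the exclusive quartile method:
  Q1 = 23.5
  Q2 (median) = 69
  Q3 = 85
  IQR = Q3 - Q1 = 85 - 23.5 = 61.5
Step 4: Q1 = 23.5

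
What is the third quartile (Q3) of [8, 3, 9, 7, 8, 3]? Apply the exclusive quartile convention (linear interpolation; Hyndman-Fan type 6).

8.25

Step 1: Sort the data: [3, 3, 7, 8, 8, 9]
Step 2: n = 6
Step 3: Using the exclusive quartile method:
  Q1 = 3
  Q2 (median) = 7.5
  Q3 = 8.25
  IQR = Q3 - Q1 = 8.25 - 3 = 5.25
Step 4: Q3 = 8.25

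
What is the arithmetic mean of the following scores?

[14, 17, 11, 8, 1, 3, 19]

10.4286

Step 1: Sum all values: 14 + 17 + 11 + 8 + 1 + 3 + 19 = 73
Step 2: Count the number of values: n = 7
Step 3: Mean = sum / n = 73 / 7 = 10.4286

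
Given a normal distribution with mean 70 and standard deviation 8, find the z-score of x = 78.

1

Step 1: Recall the z-score formula: z = (x - mu) / sigma
Step 2: Substitute values: z = (78 - 70) / 8
Step 3: z = 8 / 8 = 1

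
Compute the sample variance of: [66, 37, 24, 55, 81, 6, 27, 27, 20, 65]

595.5111

Step 1: Compute the mean: (66 + 37 + 24 + 55 + 81 + 6 + 27 + 27 + 20 + 65) / 10 = 40.8
Step 2: Compute squared deviations from the mean:
  (66 - 40.8)^2 = 635.04
  (37 - 40.8)^2 = 14.44
  (24 - 40.8)^2 = 282.24
  (55 - 40.8)^2 = 201.64
  (81 - 40.8)^2 = 1616.04
  (6 - 40.8)^2 = 1211.04
  (27 - 40.8)^2 = 190.44
  (27 - 40.8)^2 = 190.44
  (20 - 40.8)^2 = 432.64
  (65 - 40.8)^2 = 585.64
Step 3: Sum of squared deviations = 5359.6
Step 4: Sample variance = 5359.6 / 9 = 595.5111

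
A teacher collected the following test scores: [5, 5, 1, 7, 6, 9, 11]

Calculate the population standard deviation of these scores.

2.9623

Step 1: Compute the mean: 6.2857
Step 2: Sum of squared deviations from the mean: 61.4286
Step 3: Population variance = 61.4286 / 7 = 8.7755
Step 4: Standard deviation = sqrt(8.7755) = 2.9623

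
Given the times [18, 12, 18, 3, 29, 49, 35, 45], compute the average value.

26.125

Step 1: Sum all values: 18 + 12 + 18 + 3 + 29 + 49 + 35 + 45 = 209
Step 2: Count the number of values: n = 8
Step 3: Mean = sum / n = 209 / 8 = 26.125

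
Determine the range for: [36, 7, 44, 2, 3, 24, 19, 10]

42

Step 1: Identify the maximum value: max = 44
Step 2: Identify the minimum value: min = 2
Step 3: Range = max - min = 44 - 2 = 42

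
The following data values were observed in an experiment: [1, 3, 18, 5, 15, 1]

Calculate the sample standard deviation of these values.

7.4409

Step 1: Compute the mean: 7.1667
Step 2: Sum of squared deviations from the mean: 276.8333
Step 3: Sample variance = 276.8333 / 5 = 55.3667
Step 4: Standard deviation = sqrt(55.3667) = 7.4409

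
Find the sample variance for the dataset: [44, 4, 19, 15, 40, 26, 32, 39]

194.8393

Step 1: Compute the mean: (44 + 4 + 19 + 15 + 40 + 26 + 32 + 39) / 8 = 27.375
Step 2: Compute squared deviations from the mean:
  (44 - 27.375)^2 = 276.3906
  (4 - 27.375)^2 = 546.3906
  (19 - 27.375)^2 = 70.1406
  (15 - 27.375)^2 = 153.1406
  (40 - 27.375)^2 = 159.3906
  (26 - 27.375)^2 = 1.8906
  (32 - 27.375)^2 = 21.3906
  (39 - 27.375)^2 = 135.1406
Step 3: Sum of squared deviations = 1363.875
Step 4: Sample variance = 1363.875 / 7 = 194.8393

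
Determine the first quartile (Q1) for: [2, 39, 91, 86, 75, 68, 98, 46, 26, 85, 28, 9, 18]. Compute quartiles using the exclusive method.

22

Step 1: Sort the data: [2, 9, 18, 26, 28, 39, 46, 68, 75, 85, 86, 91, 98]
Step 2: n = 13
Step 3: Using the exclusive quartile method:
  Q1 = 22
  Q2 (median) = 46
  Q3 = 85.5
  IQR = Q3 - Q1 = 85.5 - 22 = 63.5
Step 4: Q1 = 22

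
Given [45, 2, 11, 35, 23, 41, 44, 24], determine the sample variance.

252.6964

Step 1: Compute the mean: (45 + 2 + 11 + 35 + 23 + 41 + 44 + 24) / 8 = 28.125
Step 2: Compute squared deviations from the mean:
  (45 - 28.125)^2 = 284.7656
  (2 - 28.125)^2 = 682.5156
  (11 - 28.125)^2 = 293.2656
  (35 - 28.125)^2 = 47.2656
  (23 - 28.125)^2 = 26.2656
  (41 - 28.125)^2 = 165.7656
  (44 - 28.125)^2 = 252.0156
  (24 - 28.125)^2 = 17.0156
Step 3: Sum of squared deviations = 1768.875
Step 4: Sample variance = 1768.875 / 7 = 252.6964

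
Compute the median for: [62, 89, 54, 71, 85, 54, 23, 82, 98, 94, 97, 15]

76.5

Step 1: Sort the data in ascending order: [15, 23, 54, 54, 62, 71, 82, 85, 89, 94, 97, 98]
Step 2: The number of values is n = 12.
Step 3: Since n is even, the median is the average of positions 6 and 7:
  Median = (71 + 82) / 2 = 76.5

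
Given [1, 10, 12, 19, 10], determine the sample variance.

41.3

Step 1: Compute the mean: (1 + 10 + 12 + 19 + 10) / 5 = 10.4
Step 2: Compute squared deviations from the mean:
  (1 - 10.4)^2 = 88.36
  (10 - 10.4)^2 = 0.16
  (12 - 10.4)^2 = 2.56
  (19 - 10.4)^2 = 73.96
  (10 - 10.4)^2 = 0.16
Step 3: Sum of squared deviations = 165.2
Step 4: Sample variance = 165.2 / 4 = 41.3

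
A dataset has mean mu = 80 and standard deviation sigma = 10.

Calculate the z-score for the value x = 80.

0

Step 1: Recall the z-score formula: z = (x - mu) / sigma
Step 2: Substitute values: z = (80 - 80) / 10
Step 3: z = 0 / 10 = 0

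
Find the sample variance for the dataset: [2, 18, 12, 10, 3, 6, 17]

40.9048

Step 1: Compute the mean: (2 + 18 + 12 + 10 + 3 + 6 + 17) / 7 = 9.7143
Step 2: Compute squared deviations from the mean:
  (2 - 9.7143)^2 = 59.5102
  (18 - 9.7143)^2 = 68.6531
  (12 - 9.7143)^2 = 5.2245
  (10 - 9.7143)^2 = 0.0816
  (3 - 9.7143)^2 = 45.0816
  (6 - 9.7143)^2 = 13.7959
  (17 - 9.7143)^2 = 53.0816
Step 3: Sum of squared deviations = 245.4286
Step 4: Sample variance = 245.4286 / 6 = 40.9048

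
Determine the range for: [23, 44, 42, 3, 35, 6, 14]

41

Step 1: Identify the maximum value: max = 44
Step 2: Identify the minimum value: min = 3
Step 3: Range = max - min = 44 - 3 = 41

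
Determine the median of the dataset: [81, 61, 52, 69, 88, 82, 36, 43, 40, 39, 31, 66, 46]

52

Step 1: Sort the data in ascending order: [31, 36, 39, 40, 43, 46, 52, 61, 66, 69, 81, 82, 88]
Step 2: The number of values is n = 13.
Step 3: Since n is odd, the median is the middle value at position 7: 52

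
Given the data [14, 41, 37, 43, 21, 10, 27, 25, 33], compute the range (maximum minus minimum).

33

Step 1: Identify the maximum value: max = 43
Step 2: Identify the minimum value: min = 10
Step 3: Range = max - min = 43 - 10 = 33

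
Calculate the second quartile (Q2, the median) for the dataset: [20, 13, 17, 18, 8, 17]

17

Step 1: Sort the data: [8, 13, 17, 17, 18, 20]
Step 2: n = 6
Step 3: Q2 is the median. Since n is even, it is the average of the values at positions 3 and 4:
  Q2 = (17 + 17) / 2 = 17
Step 4: Q2 = 17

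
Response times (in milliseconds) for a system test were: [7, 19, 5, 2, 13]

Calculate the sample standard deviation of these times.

6.7971

Step 1: Compute the mean: 9.2
Step 2: Sum of squared deviations from the mean: 184.8
Step 3: Sample variance = 184.8 / 4 = 46.2
Step 4: Standard deviation = sqrt(46.2) = 6.7971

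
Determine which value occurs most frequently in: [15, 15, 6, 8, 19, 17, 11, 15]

15

Step 1: Count the frequency of each value:
  6: appears 1 time(s)
  8: appears 1 time(s)
  11: appears 1 time(s)
  15: appears 3 time(s)
  17: appears 1 time(s)
  19: appears 1 time(s)
Step 2: The value 15 appears most frequently (3 times).
Step 3: Mode = 15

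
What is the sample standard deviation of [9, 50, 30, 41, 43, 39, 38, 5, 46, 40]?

15.2348

Step 1: Compute the mean: 34.1
Step 2: Sum of squared deviations from the mean: 2088.9
Step 3: Sample variance = 2088.9 / 9 = 232.1
Step 4: Standard deviation = sqrt(232.1) = 15.2348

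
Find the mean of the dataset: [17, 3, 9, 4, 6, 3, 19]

8.7143

Step 1: Sum all values: 17 + 3 + 9 + 4 + 6 + 3 + 19 = 61
Step 2: Count the number of values: n = 7
Step 3: Mean = sum / n = 61 / 7 = 8.7143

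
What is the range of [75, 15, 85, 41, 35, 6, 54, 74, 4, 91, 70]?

87

Step 1: Identify the maximum value: max = 91
Step 2: Identify the minimum value: min = 4
Step 3: Range = max - min = 91 - 4 = 87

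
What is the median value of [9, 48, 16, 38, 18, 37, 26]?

26

Step 1: Sort the data in ascending order: [9, 16, 18, 26, 37, 38, 48]
Step 2: The number of values is n = 7.
Step 3: Since n is odd, the median is the middle value at position 4: 26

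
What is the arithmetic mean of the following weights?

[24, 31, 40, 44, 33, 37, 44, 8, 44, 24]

32.9

Step 1: Sum all values: 24 + 31 + 40 + 44 + 33 + 37 + 44 + 8 + 44 + 24 = 329
Step 2: Count the number of values: n = 10
Step 3: Mean = sum / n = 329 / 10 = 32.9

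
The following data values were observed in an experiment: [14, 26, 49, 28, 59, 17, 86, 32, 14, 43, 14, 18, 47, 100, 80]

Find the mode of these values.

14

Step 1: Count the frequency of each value:
  14: appears 3 time(s)
  17: appears 1 time(s)
  18: appears 1 time(s)
  26: appears 1 time(s)
  28: appears 1 time(s)
  32: appears 1 time(s)
  43: appears 1 time(s)
  47: appears 1 time(s)
  49: appears 1 time(s)
  59: appears 1 time(s)
  80: appears 1 time(s)
  86: appears 1 time(s)
  100: appears 1 time(s)
Step 2: The value 14 appears most frequently (3 times).
Step 3: Mode = 14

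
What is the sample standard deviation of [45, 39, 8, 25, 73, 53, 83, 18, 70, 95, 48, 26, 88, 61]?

27.2917

Step 1: Compute the mean: 52.2857
Step 2: Sum of squared deviations from the mean: 9682.8571
Step 3: Sample variance = 9682.8571 / 13 = 744.8352
Step 4: Standard deviation = sqrt(744.8352) = 27.2917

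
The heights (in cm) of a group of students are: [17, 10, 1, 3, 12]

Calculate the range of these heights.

16

Step 1: Identify the maximum value: max = 17
Step 2: Identify the minimum value: min = 1
Step 3: Range = max - min = 17 - 1 = 16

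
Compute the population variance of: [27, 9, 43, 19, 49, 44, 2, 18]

264.9844

Step 1: Compute the mean: (27 + 9 + 43 + 19 + 49 + 44 + 2 + 18) / 8 = 26.375
Step 2: Compute squared deviations from the mean:
  (27 - 26.375)^2 = 0.3906
  (9 - 26.375)^2 = 301.8906
  (43 - 26.375)^2 = 276.3906
  (19 - 26.375)^2 = 54.3906
  (49 - 26.375)^2 = 511.8906
  (44 - 26.375)^2 = 310.6406
  (2 - 26.375)^2 = 594.1406
  (18 - 26.375)^2 = 70.1406
Step 3: Sum of squared deviations = 2119.875
Step 4: Population variance = 2119.875 / 8 = 264.9844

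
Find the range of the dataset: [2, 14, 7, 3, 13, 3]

12

Step 1: Identify the maximum value: max = 14
Step 2: Identify the minimum value: min = 2
Step 3: Range = max - min = 14 - 2 = 12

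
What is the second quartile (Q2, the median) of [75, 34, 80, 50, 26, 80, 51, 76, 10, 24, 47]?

50

Step 1: Sort the data: [10, 24, 26, 34, 47, 50, 51, 75, 76, 80, 80]
Step 2: n = 11
Step 3: Q2 is the median. Since n is odd, it is the middle value at position 6: 50
Step 4: Q2 = 50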